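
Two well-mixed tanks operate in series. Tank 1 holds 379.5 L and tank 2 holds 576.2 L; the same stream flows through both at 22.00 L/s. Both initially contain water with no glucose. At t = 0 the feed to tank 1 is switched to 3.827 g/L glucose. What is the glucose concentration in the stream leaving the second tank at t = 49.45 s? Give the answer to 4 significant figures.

2.550 g/L

Each tank obeys Vᵢ dCᵢ/dt = Q(Cᵢ₋₁ − Cᵢ), so τᵢ = Vᵢ/Q.
τ₁ = 379.5/22.00 = 17.2500 s; τ₂ = 576.2/22.00 = 26.1909 s.
Solving the cascade with C₁(0)=C₂(0)=0 gives C₂(t) = C_in[1 − (τ₁ e^(−t/τ₁) − τ₂ e^(−t/τ₂))/(τ₁ − τ₂)].
At t = 49.45: e^(−t/τ₁) = 0.0568882, e^(−t/τ₂) = 0.151365.
C₂ = 3.827·[1 − (17.2500·0.0568882 − 26.1909·0.151365)/(-8.94091)] = 3.827·0.666357 = 2.55015 g/L.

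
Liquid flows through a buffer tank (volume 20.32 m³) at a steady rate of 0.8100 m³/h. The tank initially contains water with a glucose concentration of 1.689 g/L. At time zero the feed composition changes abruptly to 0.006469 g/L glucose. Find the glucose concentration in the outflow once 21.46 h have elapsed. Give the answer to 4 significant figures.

Mass balance on the solute (V constant): V dC/dt = Q(C_in − C).
Time constant τ = V/Q = 20.32/0.8100 = 25.0864 h.
This is linear first-order; C(t) = C_in + (C₀ − C_in) e^(−t/τ).
C(21.46) = 0.006469 + (1.689 − 0.006469)·e^(−21.46/25.0864) = 0.006469 + (1.68253)·0.425095 = 0.721704 g/L.

0.7217 g/L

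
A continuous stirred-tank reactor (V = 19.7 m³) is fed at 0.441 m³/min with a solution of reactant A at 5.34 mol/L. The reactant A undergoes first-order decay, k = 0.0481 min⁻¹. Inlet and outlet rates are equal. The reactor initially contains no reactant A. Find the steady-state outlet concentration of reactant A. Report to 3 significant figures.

1.70 mol/L

V dC/dt = Q(C_in − C) − k V C.
Steady state (dC/dt = 0): C_ss = Q C_in/(Q + kV) = C_in/(1 + kV/Q).
C_ss = 0.441·5.34/(0.441 + 0.0481·19.7) = 2.3549/1.3886 = 1.6959 mol/L.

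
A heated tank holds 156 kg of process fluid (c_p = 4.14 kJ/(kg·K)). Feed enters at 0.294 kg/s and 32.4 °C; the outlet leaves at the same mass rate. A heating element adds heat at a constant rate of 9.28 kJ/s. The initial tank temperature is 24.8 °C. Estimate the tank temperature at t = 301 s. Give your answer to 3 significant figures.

31.4 °C

Energy balance: M c_p dT/dt = ṁ c_p (T_in − T) + 9.28.
Rearrange: dT/dt = (T_ss − T)/τ with τ = M/ṁ = 530.61 s and T_ss = T_in + Q̇/(ṁ c_p) = 40.024 °C.
Integrating: T(t) = T_ss + (T₀ − T_ss) e^(−t/τ).
T(301) = 40.024 + (-15.224)·e^(−301/530.61) = 40.024 + (-15.224)·0.56707 = 31.391 °C.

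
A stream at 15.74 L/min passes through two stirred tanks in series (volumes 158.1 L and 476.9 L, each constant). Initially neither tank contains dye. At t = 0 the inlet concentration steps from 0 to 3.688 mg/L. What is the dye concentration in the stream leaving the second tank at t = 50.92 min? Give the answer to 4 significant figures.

Time constants: τᵢ = Vᵢ/Q for each well-mixed tank.
τ₁ = 158.1/15.74 = 10.0445 min; τ₂ = 476.9/15.74 = 30.2986 min.
Solving the cascade with C₁(0)=C₂(0)=0 gives C₂(t) = C_in[1 − (τ₁ e^(−t/τ₁) − τ₂ e^(−t/τ₂))/(τ₁ − τ₂)].
At t = 50.92: e^(−t/τ₁) = 0.00628585, e^(−t/τ₂) = 0.186261.
C₂ = 3.688·[1 − (10.0445·0.00628585 − 30.2986·0.186261)/(-20.2541)] = 3.688·0.724485 = 2.67190 mg/L.

2.672 mg/L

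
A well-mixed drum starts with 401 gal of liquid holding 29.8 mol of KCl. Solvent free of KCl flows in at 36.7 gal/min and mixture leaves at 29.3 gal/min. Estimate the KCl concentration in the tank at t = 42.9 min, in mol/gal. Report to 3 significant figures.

Let m(t) be the amount of KCl. Volume: V(t) = V₀ + (Q_in − Q_out) t = 401 + 7.4000 t; V(42.9) = 718.46 gal.
Species balance (pure solvent in): dm/dt = −Q_out · m/V(t).
Separate: dm/m = −Q_out dt/V(t) ⇒ ln(m/m₀) = −(Q_out/(Q_in−Q_out)) ln(V/V₀).
m = m₀ (V₀/V)^(Q_out/(Q_in−Q_out)) = 29.8 × (401/718.46)^(3.9595) = 2.9611 mol.
C = m/V = 2.9611/718.46 = 0.0041214 mol/gal.

0.00412 mol/gal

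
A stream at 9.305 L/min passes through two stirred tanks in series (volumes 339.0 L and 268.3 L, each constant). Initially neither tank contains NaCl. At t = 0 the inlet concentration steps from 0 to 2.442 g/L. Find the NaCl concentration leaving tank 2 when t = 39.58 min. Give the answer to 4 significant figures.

Species balance on tank i: dCᵢ/dt = (Cᵢ₋₁ − Cᵢ)/τᵢ with τᵢ = Vᵢ/Q.
τ₁ = 339.0/9.305 = 36.4320 min; τ₂ = 268.3/9.305 = 28.8340 min.
Solving the cascade with C₁(0)=C₂(0)=0 gives C₂(t) = C_in[1 − (τ₁ e^(−t/τ₁) − τ₂ e^(−t/τ₂))/(τ₁ − τ₂)].
At t = 39.58: e^(−t/τ₁) = 0.337427, e^(−t/τ₂) = 0.253425.
C₂ = 2.442·[1 − (36.4320·0.337427 − 28.8340·0.253425)/(7.59807)] = 2.442·0.343795 = 0.839547 g/L.

0.8395 g/L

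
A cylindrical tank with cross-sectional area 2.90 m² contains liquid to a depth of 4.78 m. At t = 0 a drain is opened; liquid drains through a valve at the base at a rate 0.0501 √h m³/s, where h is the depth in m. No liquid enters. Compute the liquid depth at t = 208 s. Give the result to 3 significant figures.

0.152 m

A dh/dt = −Q_out = −0.0501 √h.
∫ h^(−1/2) dh = −(0.0501/A) ∫ dt, giving 2√h = 2√h₀ − (0.0501/A) t.
√h = √4.78 − 0.0501·208/(2·2.90) = 2.1863 − 1.7967 = 0.38963.
h = 0.38963² = 0.15181 m.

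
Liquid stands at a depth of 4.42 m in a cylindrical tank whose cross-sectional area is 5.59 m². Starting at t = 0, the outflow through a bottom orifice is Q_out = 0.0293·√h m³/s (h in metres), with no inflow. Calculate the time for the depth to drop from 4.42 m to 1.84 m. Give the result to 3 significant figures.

With no inflow, A dh/dt = −0.0293 √h.
∫ h^(−1/2) dh = −(0.0293/A) ∫ dt, giving 2√h = 2√h₀ − (0.0293/A) t.
t = 2A(√h₀ − √h)/0.0293 = 2·5.59·(√4.42 − √1.84)/0.0293
  = 11.180 × (2.1024 − 1.3565) / 0.0293 = 284.62 s.

285 s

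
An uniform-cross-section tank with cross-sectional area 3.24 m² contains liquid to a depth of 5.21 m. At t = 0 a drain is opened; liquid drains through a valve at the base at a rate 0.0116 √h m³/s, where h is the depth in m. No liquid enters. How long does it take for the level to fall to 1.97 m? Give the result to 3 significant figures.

491 s

A dh/dt = −Q_out = −0.0116 √h.
This is separable: 2 d(√h)/dt = −0.0116/A, so √h = √h₀ − (0.0116/(2A)) t.
t = 2A(√h₀ − √h)/0.0116 = 2·3.24·(√5.21 − √1.97)/0.0116
  = 6.4800 × (2.2825 − 1.4036) / 0.0116 = 491.01 s.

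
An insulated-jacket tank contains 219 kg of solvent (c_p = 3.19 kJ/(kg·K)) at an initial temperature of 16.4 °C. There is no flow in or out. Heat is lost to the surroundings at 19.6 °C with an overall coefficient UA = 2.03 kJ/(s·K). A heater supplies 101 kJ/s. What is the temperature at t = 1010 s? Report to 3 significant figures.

66.5 °C

Lumped-capacitance energy balance: M c_p dT/dt = UA(T_amb − T) + Q̇.
dT/dt = (T_ss − T)/τ with T_ss = T_amb + Q̇/UA = 19.6 + 101/2.03 = 69.354 °C, τ = M c_p/UA = 219·3.19/2.03 = 344.14 s.
Solution: T(t) = T_ss + (T₀ − T_ss) e^(−t/τ).
T(1010) = 69.354 + (-52.954)·0.053140 = 66.540 °C.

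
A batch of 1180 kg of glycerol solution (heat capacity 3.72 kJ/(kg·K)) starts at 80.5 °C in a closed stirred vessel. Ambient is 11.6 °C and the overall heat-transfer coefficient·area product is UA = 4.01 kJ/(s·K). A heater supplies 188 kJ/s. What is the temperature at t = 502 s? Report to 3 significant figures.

72.4 °C

M c_p dT/dt = −UA(T − T_amb) + Q̇.
dT/dt = (T_ss − T)/τ with T_ss = T_amb + Q̇/UA = 11.6 + 188/4.01 = 58.483 °C, τ = M c_p/UA = 1180·3.72/4.01 = 1094.7 s.
T approaches T_ss exponentially: T(t) = T_ss + (T₀ − T_ss) e^(−t/τ).
T(502) = 58.483 + (22.017)·0.63218 = 72.402 °C.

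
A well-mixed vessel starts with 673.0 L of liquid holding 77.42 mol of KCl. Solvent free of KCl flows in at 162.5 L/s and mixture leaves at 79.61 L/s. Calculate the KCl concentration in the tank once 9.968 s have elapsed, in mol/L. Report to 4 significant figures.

0.02393 mol/L

Total volume: dV/dt = Q_in − Q_out = 82.8900 L/s, so V(t) = 673.0 + 82.8900 t and V(9.968) = 1499.25 L.
No KCl enters, so dm/dt = −Q_out · (m/V).
Separate: dm/m = −Q_out dt/V(t) ⇒ ln(m/m₀) = −(Q_out/(Q_in−Q_out)) ln(V/V₀).
m = m₀ (V₀/V)^(Q_out/(Q_in−Q_out)) = 77.42 × (673.0/1499.25)^(0.960429) = 35.8723 mol.
C = m/V = 35.8723/1499.25 = 0.0239269 mol/L.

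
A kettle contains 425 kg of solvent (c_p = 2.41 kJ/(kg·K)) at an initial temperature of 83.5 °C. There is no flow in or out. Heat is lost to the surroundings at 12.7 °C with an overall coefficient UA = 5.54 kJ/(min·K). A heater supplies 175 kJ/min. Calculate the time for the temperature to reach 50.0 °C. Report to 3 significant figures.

356 min

Lumped-capacitance energy balance: M c_p dT/dt = UA(T_amb − T) + Q̇.
τ = M c_p/UA = 184.88 min; T_ss = T_amb + Q̇/UA = 12.7 + 175/5.54 = 44.288 °C.
T(t) = T_ss + (T₀ − T_ss)e^(−t/τ); set T = 50.0:
t = −τ ln[(T − T_ss)/(T₀ − T_ss)] = −184.88 · ln(0.14566) = 356.17 min.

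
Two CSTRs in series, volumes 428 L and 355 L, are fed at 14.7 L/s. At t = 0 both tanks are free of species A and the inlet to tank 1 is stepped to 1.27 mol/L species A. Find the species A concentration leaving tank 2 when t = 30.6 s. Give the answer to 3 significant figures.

Species balance on tank i: dCᵢ/dt = (Cᵢ₋₁ − Cᵢ)/τᵢ with τᵢ = Vᵢ/Q.
τ₁ = 428/14.7 = 29.116 s; τ₂ = 355/14.7 = 24.150 s.
Tank 1: C₁ = C_in(1 − e^(−t/τ₁)). Tank 2 (τ₁ ≠ τ₂): C₂ = C_in[1 − (τ₁ e^(−t/τ₁) − τ₂ e^(−t/τ₂))/(τ₁ − τ₂)].
At t = 30.6: e^(−t/τ₁) = 0.34959, e^(−t/τ₂) = 0.28165.
C₂ = 1.27·[1 − (29.116·0.34959 − 24.150·0.28165)/(4.9660)] = 1.27·0.31998 = 0.40637 mol/L.

0.406 mol/L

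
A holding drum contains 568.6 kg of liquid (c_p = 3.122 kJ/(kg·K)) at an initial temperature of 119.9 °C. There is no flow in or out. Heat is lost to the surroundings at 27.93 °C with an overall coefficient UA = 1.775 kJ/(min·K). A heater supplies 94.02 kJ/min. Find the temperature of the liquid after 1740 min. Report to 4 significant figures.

87.75 °C

Heat balance on the well-mixed liquid: M c_p dT/dt = −UA(T − T_amb) + Q̇.
dT/dt = (T_ss − T)/τ with T_ss = T_amb + Q̇/UA = 27.93 + 94.02/1.775 = 80.8990 °C, τ = M c_p/UA = 568.6·3.122/1.775 = 1000.10 min.
T approaches T_ss exponentially: T(t) = T_ss + (T₀ − T_ss) e^(−t/τ).
T(1740) = 80.8990 + (39.0010)·0.175550 = 87.7456 °C.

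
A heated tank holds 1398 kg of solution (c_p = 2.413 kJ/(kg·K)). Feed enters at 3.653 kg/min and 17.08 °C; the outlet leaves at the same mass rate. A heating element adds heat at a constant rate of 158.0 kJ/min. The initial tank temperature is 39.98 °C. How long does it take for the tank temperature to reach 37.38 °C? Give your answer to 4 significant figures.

282.9 min

First-law balance (no shaft work): M c_p dT/dt = ṁ c_p (T_in − T) + 158.0.
τ = M/ṁ = 382.699 min; T_ss = T_in + Q̇/(ṁ c_p) = 35.0046 °C.
T(t) = T_ss + (T₀ − T_ss) e^(−t/τ). Set T = 37.38:
e^(−t/τ) = (37.38 − 35.0046)/(39.98 − 35.0046) = 0.477426
t = −382.699 · ln(0.477426) = 282.947 min.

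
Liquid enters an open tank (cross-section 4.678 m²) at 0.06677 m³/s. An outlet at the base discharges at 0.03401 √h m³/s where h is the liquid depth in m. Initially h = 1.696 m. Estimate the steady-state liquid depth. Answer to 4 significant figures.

3.854 m

A dh/dt = Q_in − 0.03401 √h. Steady state requires inflow = outflow:
Q_in = 0.03401 √h_ss ⇒ √h_ss = 0.06677/0.03401 = 1.96325.
h_ss = 1.96325² = 3.85434 m. (Since h₀ = 1.696 m < h_ss, the level will rise toward this value.)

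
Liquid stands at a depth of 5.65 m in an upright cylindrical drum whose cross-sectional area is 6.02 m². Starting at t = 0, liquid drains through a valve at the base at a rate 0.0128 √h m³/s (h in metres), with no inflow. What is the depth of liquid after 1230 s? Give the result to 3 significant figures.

With no inflow, A dh/dt = −0.0128 √h.
Separate and integrate: 2(√h − √h₀) = −(0.0128/A) t.
√h = √5.65 − 0.0128·1230/(2·6.02) = 2.3770 − 1.3076 = 1.0693.
h = 1.0693² = 1.1435 m.

1.14 m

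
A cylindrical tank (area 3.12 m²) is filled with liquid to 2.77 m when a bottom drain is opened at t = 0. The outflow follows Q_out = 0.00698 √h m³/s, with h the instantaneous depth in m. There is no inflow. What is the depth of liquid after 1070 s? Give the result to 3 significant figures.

0.219 m

Unsteady balance on liquid volume: A dh/dt = −0.00698 √h.
Separate and integrate: 2(√h − √h₀) = −(0.00698/A) t.
√h = √2.77 − 0.00698·1070/(2·3.12) = 1.6643 − 1.1969 = 0.46744.
h = 0.46744² = 0.21850 m.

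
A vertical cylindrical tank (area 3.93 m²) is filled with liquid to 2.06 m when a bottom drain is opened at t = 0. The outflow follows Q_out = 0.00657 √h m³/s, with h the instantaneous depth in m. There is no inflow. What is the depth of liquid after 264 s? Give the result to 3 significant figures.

With no inflow, A dh/dt = −0.00657 √h.
Separate and integrate: 2(√h − √h₀) = −(0.00657/A) t.
√h = √2.06 − 0.00657·264/(2·3.93) = 1.4353 − 0.22067 = 1.2146.
h = 1.2146² = 1.4752 m.

1.48 m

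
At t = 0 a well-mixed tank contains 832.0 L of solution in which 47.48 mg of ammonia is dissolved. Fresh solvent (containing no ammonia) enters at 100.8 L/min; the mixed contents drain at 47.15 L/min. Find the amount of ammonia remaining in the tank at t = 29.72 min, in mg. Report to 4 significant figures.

Let m(t) be the amount of ammonia. Volume: V(t) = V₀ + (Q_in − Q_out) t = 832.0 + 53.6500 t; V(29.72) = 2426.48 L.
Species balance (pure solvent in): dm/dt = −Q_out · m/V(t).
dm/m = −Q_out dt/(V₀ + 53.6500 t); integrating gives ln(m/m₀) = −(Q_out/(Q_in−Q_out)) ln(V/V₀).
m = m₀ (V₀/V)^(Q_out/(Q_in−Q_out)) = 47.48 × (832.0/2426.48)^(0.878844) = 18.5343 mg.

18.53 mg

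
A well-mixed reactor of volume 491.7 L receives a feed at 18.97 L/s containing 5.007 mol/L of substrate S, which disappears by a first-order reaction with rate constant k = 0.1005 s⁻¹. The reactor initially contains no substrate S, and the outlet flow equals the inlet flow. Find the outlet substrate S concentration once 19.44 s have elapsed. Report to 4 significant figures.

Species balance: V dC/dt = Q C_in − Q C − k V C.
This is linear with rate a = Q/V + k = 0.139080 s⁻¹.
C_ss = Q C_in/(Q + kV) = 1.38892 mol/L; C(t) = C_ss + (C₀ − C_ss) e^(−a t).
C(19.44) = 1.38892 + (-1.38892)·e^(−0.139080·19.44) = 1.38892 + (-1.38892)·0.0669557 = 1.29593 mol/L.

1.296 mol/L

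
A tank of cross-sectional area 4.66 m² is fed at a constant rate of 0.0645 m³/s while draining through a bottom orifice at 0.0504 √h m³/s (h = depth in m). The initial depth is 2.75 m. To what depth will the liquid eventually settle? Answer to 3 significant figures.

1.64 m

Level balance: A dh/dt = 0.0645 − 0.0504 √h. Setting dh/dt = 0:
Q_in = 0.0504 √h_ss ⇒ √h_ss = 0.0645/0.0504 = 1.2798.
h_ss = 1.2798² = 1.6378 m. (Since h₀ = 2.75 m > h_ss, the level will fall toward this value.)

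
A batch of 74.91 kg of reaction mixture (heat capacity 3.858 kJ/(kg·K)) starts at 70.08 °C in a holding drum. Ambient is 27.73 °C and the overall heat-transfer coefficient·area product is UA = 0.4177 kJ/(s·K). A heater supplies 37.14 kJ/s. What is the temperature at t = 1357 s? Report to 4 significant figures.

Heat balance on the well-mixed liquid: M c_p dT/dt = −UA(T − T_amb) + Q̇.
dT/dt = (T_ss − T)/τ with T_ss = T_amb + Q̇/UA = 27.73 + 37.14/0.4177 = 116.645 °C, τ = M c_p/UA = 74.91·3.858/0.4177 = 691.891 s.
T approaches T_ss exponentially: T(t) = T_ss + (T₀ − T_ss) e^(−t/τ).
T(1357) = 116.645 + (-46.5655)·0.140677 = 110.095 °C.

110.1 °C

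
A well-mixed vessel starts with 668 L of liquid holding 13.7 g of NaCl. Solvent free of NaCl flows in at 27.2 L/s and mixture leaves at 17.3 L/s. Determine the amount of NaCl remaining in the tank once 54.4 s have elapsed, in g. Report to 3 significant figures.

4.88 g

Let m(t) be the amount of NaCl. Volume: V(t) = V₀ + (Q_in − Q_out) t = 668 + 9.9000 t; V(54.4) = 1206.6 L.
Solute balance: dm/dt = 0 − Q_out C = −Q_out m/V(t).
dm/m = −Q_out dt/(V₀ + 9.9000 t); integrating gives ln(m/m₀) = −(Q_out/(Q_in−Q_out)) ln(V/V₀).
m = m₀ (V₀/V)^(Q_out/(Q_in−Q_out)) = 13.7 × (668/1206.6)^(1.7475) = 4.8755 g.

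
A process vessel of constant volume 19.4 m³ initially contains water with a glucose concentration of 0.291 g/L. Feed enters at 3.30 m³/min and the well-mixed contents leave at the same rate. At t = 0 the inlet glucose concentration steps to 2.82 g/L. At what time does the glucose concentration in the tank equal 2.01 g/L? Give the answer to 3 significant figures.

6.69 min

Species balance: V dC/dt = Q(C_in − C) ⇒ τ = V/Q = 5.8788 min.
C(t) = C_in + (C₀ − C_in) e^(−t/τ). Set C = 2.01 and solve for t:
e^(−t/τ) = (C − C_in)/(C₀ − C_in) = (2.01 − 2.82)/(0.291 − 2.82) = 0.32028
t = −τ ln(…) = 5.8788 × 1.1385 = 6.6933 min.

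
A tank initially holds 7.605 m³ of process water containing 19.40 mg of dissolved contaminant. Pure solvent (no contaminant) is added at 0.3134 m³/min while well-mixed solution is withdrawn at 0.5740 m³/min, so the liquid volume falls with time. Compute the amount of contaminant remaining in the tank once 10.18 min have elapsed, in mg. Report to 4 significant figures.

Total volume: dV/dt = Q_in − Q_out = -0.260600 m³/min, so V(t) = 7.605 − 0.260600 t and V(10.18) = 4.95209 m³.
No contaminant enters, so dm/dt = −Q_out · (m/V).
Separate: dm/m = −Q_out dt/V(t) ⇒ ln(m/m₀) = −(Q_out/(Q_in−Q_out)) ln(V/V₀).
m = m₀ (V₀/V)^(Q_out/(Q_in−Q_out)) = 19.40 × (7.605/4.95209)^(-2.20261) = 7.54106 mg.

7.541 mg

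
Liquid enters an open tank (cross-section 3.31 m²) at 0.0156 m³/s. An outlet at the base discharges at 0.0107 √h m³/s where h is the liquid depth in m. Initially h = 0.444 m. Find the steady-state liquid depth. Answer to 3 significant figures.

2.13 m

A dh/dt = Q_in − 0.0107 √h. Steady state requires inflow = outflow:
Q_in = 0.0107 √h_ss ⇒ √h_ss = 0.0156/0.0107 = 1.4579.
h_ss = 1.4579² = 2.1256 m. (Since h₀ = 0.444 m < h_ss, the level will rise toward this value.)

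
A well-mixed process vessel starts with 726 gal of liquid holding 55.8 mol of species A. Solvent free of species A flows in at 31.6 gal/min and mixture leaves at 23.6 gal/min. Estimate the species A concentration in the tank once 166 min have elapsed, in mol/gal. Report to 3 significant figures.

0.00126 mol/gal

Total volume: dV/dt = Q_in − Q_out = 8.0000 gal/min, so V(t) = 726 + 8.0000 t and V(166) = 2054.0 gal.
Species balance (pure solvent in): dm/dt = −Q_out · m/V(t).
dm/m = −Q_out dt/(V₀ + 8.0000 t); integrating gives ln(m/m₀) = −(Q_out/(Q_in−Q_out)) ln(V/V₀).
m = m₀ (V₀/V)^(Q_out/(Q_in−Q_out)) = 55.8 × (726/2054.0)^(2.9500) = 2.5955 mol.
C = m/V = 2.5955/2054.0 = 0.0012636 mol/gal.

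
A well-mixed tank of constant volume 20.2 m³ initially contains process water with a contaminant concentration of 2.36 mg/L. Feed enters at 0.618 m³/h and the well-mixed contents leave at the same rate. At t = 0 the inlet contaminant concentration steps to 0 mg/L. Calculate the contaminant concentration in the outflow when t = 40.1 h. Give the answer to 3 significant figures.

Mass balance on the solute (V constant): V dC/dt = Q(C_in − C).
So dC/dt = (C_in − C)/τ with τ = V/Q = 20.2/0.618 = 32.686 h.
Integrating: C(t) = C_in + (C₀ − C_in) e^(−t/τ).
C(40.1) = 0 + (2.36 − 0)·e^(−40.1/32.686) = 0 + (2.3600)·0.29322 = 0.69201 mg/L.

0.692 mg/L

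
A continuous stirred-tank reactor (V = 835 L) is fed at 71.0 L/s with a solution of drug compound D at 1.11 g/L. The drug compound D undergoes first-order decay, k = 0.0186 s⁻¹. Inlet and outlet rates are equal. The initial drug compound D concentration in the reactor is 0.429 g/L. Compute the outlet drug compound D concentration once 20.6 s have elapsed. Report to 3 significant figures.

0.854 g/L

Species balance: V dC/dt = Q C_in − Q C − k V C.
dC/dt = (Q/V) C_in − (Q/V + k) C; effective rate a = Q/V + k = 0.085030 + 0.0186 = 0.10363 s⁻¹.
C_ss = Q C_in/(Q + kV) = 0.91077 g/L; C(t) = C_ss + (C₀ − C_ss) e^(−a t).
C(20.6) = 0.91077 + (-0.48177)·e^(−0.10363·20.6) = 0.91077 + (-0.48177)·0.11827 = 0.85379 g/L.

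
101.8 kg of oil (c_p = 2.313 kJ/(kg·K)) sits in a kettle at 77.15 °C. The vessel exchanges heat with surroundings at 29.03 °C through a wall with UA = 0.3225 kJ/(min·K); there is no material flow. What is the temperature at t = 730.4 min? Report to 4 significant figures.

46.73 °C

Lumped-capacitance energy balance: M c_p dT/dt = UA(T_amb − T).
dT/dt = (T_ss − T)/τ with T_ss = T_amb = 29.0300 °C, τ = M c_p/UA = 101.8·2.313/0.3225 = 730.119 min.
Integrating: T(t) = T_ss + (T₀ − T_ss) e^(−t/τ).
T(730.4) = 29.0300 + (48.1200)·0.367738 = 46.7255 °C.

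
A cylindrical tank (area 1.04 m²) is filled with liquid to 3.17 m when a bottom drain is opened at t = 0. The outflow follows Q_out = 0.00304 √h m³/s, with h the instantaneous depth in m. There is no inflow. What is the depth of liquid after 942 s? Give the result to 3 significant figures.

0.163 m

Volume balance on the tank: A dh/dt = −0.00304 √h.
This is separable: 2 d(√h)/dt = −0.00304/A, so √h = √h₀ − (0.00304/(2A)) t.
√h = √3.17 − 0.00304·942/(2·1.04) = 1.7804 − 1.3768 = 0.40368.
h = 0.40368² = 0.16296 m.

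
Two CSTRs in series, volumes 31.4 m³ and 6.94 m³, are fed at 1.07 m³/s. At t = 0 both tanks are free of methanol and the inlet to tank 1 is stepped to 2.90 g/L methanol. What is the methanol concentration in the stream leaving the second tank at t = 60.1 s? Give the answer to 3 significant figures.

Time constants: τᵢ = Vᵢ/Q for each well-mixed tank.
τ₁ = 31.4/1.07 = 29.346 s; τ₂ = 6.94/1.07 = 6.4860 s.
Solving the cascade with C₁(0)=C₂(0)=0 gives C₂(t) = C_in[1 − (τ₁ e^(−t/τ₁) − τ₂ e^(−t/τ₂))/(τ₁ − τ₂)].
At t = 60.1: e^(−t/τ₁) = 0.12899, e^(−t/τ₂) = 9.4573e-05.
C₂ = 2.90·[1 − (29.346·0.12899 − 6.4860·9.4573e-05)/(22.860)] = 2.90·0.83443 = 2.4199 g/L.

2.42 g/L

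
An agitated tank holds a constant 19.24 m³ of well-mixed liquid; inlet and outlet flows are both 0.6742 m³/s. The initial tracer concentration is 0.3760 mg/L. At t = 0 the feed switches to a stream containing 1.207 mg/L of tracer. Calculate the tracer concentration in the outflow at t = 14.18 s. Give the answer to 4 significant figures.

Species balance on the tank: V dC/dt = Q(C_in − C).
Rewrite as dC/dt + C/τ = C_in/τ, τ = V/Q = 28.5375 s.
Solution: C(t) = C_in + (C₀ − C_in) e^(−t/τ).
C(14.18) = 1.207 + (0.3760 − 1.207)·e^(−14.18/28.5375) = 1.207 + (-0.831000)·0.608420 = 0.701403 mg/L.

0.7014 mg/L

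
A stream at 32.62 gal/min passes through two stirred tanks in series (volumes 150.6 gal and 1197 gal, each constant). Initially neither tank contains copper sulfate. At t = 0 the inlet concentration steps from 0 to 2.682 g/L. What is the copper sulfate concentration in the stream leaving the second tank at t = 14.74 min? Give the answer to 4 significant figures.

0.6448 g/L

Species balance on tank i: dCᵢ/dt = (Cᵢ₋₁ − Cᵢ)/τᵢ with τᵢ = Vᵢ/Q.
τ₁ = 150.6/32.62 = 4.61680 min; τ₂ = 1197/32.62 = 36.6953 min.
Tank 1: C₁ = C_in(1 − e^(−t/τ₁)). Tank 2 (τ₁ ≠ τ₂): C₂ = C_in[1 − (τ₁ e^(−t/τ₁) − τ₂ e^(−t/τ₂))/(τ₁ − τ₂)].
At t = 14.74: e^(−t/τ₁) = 0.0410614, e^(−t/τ₂) = 0.669190.
C₂ = 2.682·[1 − (4.61680·0.0410614 − 36.6953·0.669190)/(-32.0785)] = 2.682·0.240408 = 0.644774 g/L.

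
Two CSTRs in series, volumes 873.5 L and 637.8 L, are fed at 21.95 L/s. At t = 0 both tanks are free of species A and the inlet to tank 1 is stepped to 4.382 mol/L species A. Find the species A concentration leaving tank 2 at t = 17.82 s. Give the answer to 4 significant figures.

0.4261 mol/L

Time constants: τᵢ = Vᵢ/Q for each well-mixed tank.
τ₁ = 873.5/21.95 = 39.7950 s; τ₂ = 637.8/21.95 = 29.0569 s.
Tank 1: C₁ = C_in(1 − e^(−t/τ₁)). Tank 2 (τ₁ ≠ τ₂): C₂ = C_in[1 − (τ₁ e^(−t/τ₁) − τ₂ e^(−t/τ₂))/(τ₁ − τ₂)].
At t = 17.82: e^(−t/τ₁) = 0.639036, e^(−t/τ₂) = 0.541572.
C₂ = 4.382·[1 − (39.7950·0.639036 − 29.0569·0.541572)/(10.7380)] = 4.382·0.0972307 = 0.426065 mol/L.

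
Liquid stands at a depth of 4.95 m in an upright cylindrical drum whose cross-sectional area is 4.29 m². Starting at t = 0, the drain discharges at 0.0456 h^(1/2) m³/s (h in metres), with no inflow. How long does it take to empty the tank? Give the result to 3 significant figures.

419 s

A dh/dt = −Q_out = −0.0456 √h.
This is separable: 2 d(√h)/dt = −0.0456/A, so √h = √h₀ − (0.0456/(2A)) t.
Set h = 0: 2√h₀ = (0.0456/A) t_empty ⇒ t_empty = 2A√h₀/0.0456.
t_empty = 2·4.29·√4.95/0.0456 = 8.5800·2.2249/0.0456 = 418.62 s.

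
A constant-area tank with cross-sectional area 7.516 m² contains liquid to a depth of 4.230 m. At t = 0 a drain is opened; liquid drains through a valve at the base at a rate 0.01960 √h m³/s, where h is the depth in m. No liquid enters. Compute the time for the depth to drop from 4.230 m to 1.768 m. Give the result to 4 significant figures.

557.6 s

A dh/dt = −Q_out = −0.01960 √h.
This is separable: 2 d(√h)/dt = −0.01960/A, so √h = √h₀ − (0.01960/(2A)) t.
t = 2A(√h₀ − √h)/0.01960 = 2·7.516·(√4.230 − √1.768)/0.01960
  = 15.0320 × (2.05670 − 1.32966) / 0.01960 = 557.591 s.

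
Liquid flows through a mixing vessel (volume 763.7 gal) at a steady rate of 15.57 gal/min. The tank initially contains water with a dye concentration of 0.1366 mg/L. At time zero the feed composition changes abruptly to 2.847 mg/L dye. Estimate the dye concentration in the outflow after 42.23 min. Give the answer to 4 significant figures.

1.701 mg/L

Mass balance on the solute (V constant): V dC/dt = Q(C_in − C).
So dC/dt = (C_in − C)/τ with τ = V/Q = 763.7/15.57 = 49.0495 min.
Solution: C(t) = C_in + (C₀ − C_in) e^(−t/τ).
C(42.23) = 2.847 + (0.1366 − 2.847)·e^(−42.23/49.0495) = 2.847 + (-2.71040)·0.422753 = 1.70117 mg/L.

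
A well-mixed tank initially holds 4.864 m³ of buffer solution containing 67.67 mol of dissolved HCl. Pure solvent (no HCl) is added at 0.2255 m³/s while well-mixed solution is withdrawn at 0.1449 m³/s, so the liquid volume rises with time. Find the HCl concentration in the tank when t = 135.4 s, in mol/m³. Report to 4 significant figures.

Let m(t) be the amount of HCl. Volume: V(t) = V₀ + (Q_in − Q_out) t = 4.864 + 0.0806000 t; V(135.4) = 15.7772 m³.
No HCl enters, so dm/dt = −Q_out · (m/V).
dm/m = −Q_out dt/(V₀ + 0.0806000 t); integrating gives ln(m/m₀) = −(Q_out/(Q_in−Q_out)) ln(V/V₀).
m = m₀ (V₀/V)^(Q_out/(Q_in−Q_out)) = 67.67 × (4.864/15.7772)^(1.79777) = 8.15962 mol.
C = m/V = 8.15962/15.7772 = 0.517177 mol/m³.

0.5172 mol/m³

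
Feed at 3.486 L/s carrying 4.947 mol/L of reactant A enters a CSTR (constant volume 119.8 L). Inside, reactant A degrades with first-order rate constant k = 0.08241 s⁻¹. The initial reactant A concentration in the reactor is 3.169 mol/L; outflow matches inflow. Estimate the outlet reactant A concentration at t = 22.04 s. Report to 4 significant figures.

1.452 mol/L

Accumulation = in − out − consumed: V dC/dt = Q C_in − Q C − k V C.
This is linear with rate a = Q/V + k = 0.111508 s⁻¹.
C_ss = Q C_in/(Q + kV) = 1.29094 mol/L; C(t) = C_ss + (C₀ − C_ss) e^(−a t).
C(22.04) = 1.29094 + (1.87806)·e^(−0.111508·22.04) = 1.29094 + (1.87806)·0.0856362 = 1.45177 mol/L.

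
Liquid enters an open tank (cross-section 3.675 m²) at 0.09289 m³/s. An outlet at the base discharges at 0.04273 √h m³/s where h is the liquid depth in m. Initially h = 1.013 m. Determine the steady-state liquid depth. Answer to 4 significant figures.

4.726 m

Level balance: A dh/dt = 0.09289 − 0.04273 √h. Setting dh/dt = 0:
Q_in = 0.04273 √h_ss ⇒ √h_ss = 0.09289/0.04273 = 2.17388.
h_ss = 2.17388² = 4.72577 m. (Since h₀ = 1.013 m < h_ss, the level will rise toward this value.)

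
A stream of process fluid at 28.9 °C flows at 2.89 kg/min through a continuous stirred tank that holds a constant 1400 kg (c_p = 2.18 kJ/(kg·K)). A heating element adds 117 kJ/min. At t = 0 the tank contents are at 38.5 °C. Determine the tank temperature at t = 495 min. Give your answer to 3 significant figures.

44.2 °C

M c_p dT/dt = ṁ c_p (T_in − T) + Q̇.
τ = M/ṁ = 484.43 min; T_ss = T_in + Q̇/(ṁ c_p) = 28.9 + 117/(2.89·2.18) = 47.471 °C.
Integrating: T(t) = T_ss + (T₀ − T_ss) e^(−t/τ).
T(495) = 47.471 + (-8.9708)·e^(−495/484.43) = 47.471 + (-8.9708)·0.35994 = 44.242 °C.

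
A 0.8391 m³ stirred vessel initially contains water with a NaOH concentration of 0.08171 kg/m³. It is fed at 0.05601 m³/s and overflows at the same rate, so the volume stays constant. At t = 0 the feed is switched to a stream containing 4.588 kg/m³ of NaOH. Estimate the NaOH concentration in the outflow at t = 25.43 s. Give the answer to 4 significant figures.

3.763 kg/m³

Species balance on the tank: V dC/dt = Q(C_in − C).
Time constant τ = V/Q = 0.8391/0.05601 = 14.9813 s.
This is linear first-order; C(t) = C_in + (C₀ − C_in) e^(−t/τ).
C(25.43) = 4.588 + (0.08171 − 4.588)·e^(−25.43/14.9813) = 4.588 + (-4.50629)·0.183149 = 3.76268 kg/m³.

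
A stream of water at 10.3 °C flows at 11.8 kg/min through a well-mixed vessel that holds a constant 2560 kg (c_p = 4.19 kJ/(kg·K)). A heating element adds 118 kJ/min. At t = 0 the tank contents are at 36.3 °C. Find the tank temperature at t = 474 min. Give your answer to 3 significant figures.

M c_p dT/dt = ṁ c_p (T_in − T) + Q̇.
τ = M/ṁ = 216.95 min; T_ss = T_in + Q̇/(ṁ c_p) = 10.3 + 118/(11.8·4.19) = 12.687 °C.
T approaches T_ss exponentially: T(t) = T_ss + (T₀ − T_ss) e^(−t/τ).
T(474) = 12.687 + (23.613)·e^(−474/216.95) = 12.687 + (23.613)·0.11250 = 15.343 °C.

15.3 °C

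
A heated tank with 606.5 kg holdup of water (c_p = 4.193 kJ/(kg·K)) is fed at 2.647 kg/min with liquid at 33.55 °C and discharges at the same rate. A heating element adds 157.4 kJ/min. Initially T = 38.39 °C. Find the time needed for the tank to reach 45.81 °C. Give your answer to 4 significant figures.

Heat balance on the well-mixed liquid: M c_p dT/dt = ṁ c_p (T_in − T) + 157.4.
τ = M/ṁ = 229.127 min; T_ss = T_in + Q̇/(ṁ c_p) = 47.7316 °C.
T(t) = T_ss + (T₀ − T_ss) e^(−t/τ). Set T = 45.81:
e^(−t/τ) = (45.81 − 47.7316)/(38.39 − 47.7316) = 0.205705
t = −229.127 · ln(0.205705) = 362.321 min.

362.3 min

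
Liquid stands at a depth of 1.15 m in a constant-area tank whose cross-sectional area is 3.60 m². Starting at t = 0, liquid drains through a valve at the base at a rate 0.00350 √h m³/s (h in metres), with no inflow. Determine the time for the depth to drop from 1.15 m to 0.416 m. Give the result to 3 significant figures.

A dh/dt = −Q_out = −0.00350 √h.
∫ h^(−1/2) dh = −(0.00350/A) ∫ dt, giving 2√h = 2√h₀ − (0.00350/A) t.
t = 2A(√h₀ − √h)/0.00350 = 2·3.60·(√1.15 − √0.416)/0.00350
  = 7.2000 × (1.0724 − 0.64498) / 0.00350 = 879.22 s.

879 s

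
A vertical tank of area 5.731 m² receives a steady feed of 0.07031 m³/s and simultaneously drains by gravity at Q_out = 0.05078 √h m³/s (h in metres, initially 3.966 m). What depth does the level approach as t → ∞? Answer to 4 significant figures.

1.917 m

Mass balance (ρ constant): A dh/dt = Q_in − 0.05078 √h. At steady state dh/dt = 0:
Q_in = 0.05078 √h_ss ⇒ √h_ss = 0.07031/0.05078 = 1.38460.
h_ss = 1.38460² = 1.91712 m. (Since h₀ = 3.966 m > h_ss, the level will fall toward this value.)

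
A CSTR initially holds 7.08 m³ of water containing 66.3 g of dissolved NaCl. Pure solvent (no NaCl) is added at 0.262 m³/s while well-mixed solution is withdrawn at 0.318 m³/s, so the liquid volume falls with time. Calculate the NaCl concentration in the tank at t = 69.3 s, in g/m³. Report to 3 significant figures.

Let m(t) be the amount of NaCl. Volume: V(t) = V₀ + (Q_in − Q_out) t = 7.08 − 0.056000 t; V(69.3) = 3.1992 m³.
Solute balance: dm/dt = 0 − Q_out C = −Q_out m/V(t).
dm/m = −Q_out dt/(V₀ − 0.056000 t); integrating gives ln(m/m₀) = −(Q_out/(Q_in−Q_out)) ln(V/V₀).
m = m₀ (V₀/V)^(Q_out/(Q_in−Q_out)) = 66.3 × (7.08/3.1992)^(-5.6786) = 0.72854 g.
C = m/V = 0.72854/3.1992 = 0.22773 g/m³.

0.228 g/m³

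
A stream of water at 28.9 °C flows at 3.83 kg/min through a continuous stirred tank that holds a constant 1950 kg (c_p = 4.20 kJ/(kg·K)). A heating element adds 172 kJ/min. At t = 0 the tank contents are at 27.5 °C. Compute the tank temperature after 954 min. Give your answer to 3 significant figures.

37.7 °C

Heat balance on the well-mixed liquid: M c_p dT/dt = ṁ c_p (T_in − T) + 172.
τ = M/ṁ = 509.14 min; T_ss = T_in + Q̇/(ṁ c_p) = 28.9 + 172/(3.83·4.20) = 39.593 °C.
This is linear first-order; T(t) = T_ss + (T₀ − T_ss) e^(−t/τ).
T(954) = 39.593 + (-12.093)·e^(−954/509.14) = 39.593 + (-12.093)·0.15355 = 37.736 °C.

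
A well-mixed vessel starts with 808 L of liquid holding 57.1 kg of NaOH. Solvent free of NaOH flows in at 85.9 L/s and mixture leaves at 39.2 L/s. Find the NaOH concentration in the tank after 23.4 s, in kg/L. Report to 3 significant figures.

Total volume: dV/dt = Q_in − Q_out = 46.700 L/s, so V(t) = 808 + 46.700 t and V(23.4) = 1900.8 L.
No NaOH enters, so dm/dt = −Q_out · (m/V).
Separate: dm/m = −Q_out dt/V(t) ⇒ ln(m/m₀) = −(Q_out/(Q_in−Q_out)) ln(V/V₀).
m = m₀ (V₀/V)^(Q_out/(Q_in−Q_out)) = 57.1 × (808/1900.8)^(0.83940) = 27.847 kg.
C = m/V = 27.847/1900.8 = 0.014650 kg/L.

0.0147 kg/L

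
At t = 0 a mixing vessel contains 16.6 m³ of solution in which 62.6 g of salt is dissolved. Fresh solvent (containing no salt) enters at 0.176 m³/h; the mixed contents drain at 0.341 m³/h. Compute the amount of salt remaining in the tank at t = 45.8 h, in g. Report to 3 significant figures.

Total volume: dV/dt = Q_in − Q_out = -0.16500 m³/h, so V(t) = 16.6 − 0.16500 t and V(45.8) = 9.0430 m³.
No salt enters, so dm/dt = −Q_out · (m/V).
dm/m = −Q_out dt/(V₀ − 0.16500 t); integrating gives ln(m/m₀) = −(Q_out/(Q_in−Q_out)) ln(V/V₀).
m = m₀ (V₀/V)^(Q_out/(Q_in−Q_out)) = 62.6 × (16.6/9.0430)^(-2.0667) = 17.840 g.

17.8 g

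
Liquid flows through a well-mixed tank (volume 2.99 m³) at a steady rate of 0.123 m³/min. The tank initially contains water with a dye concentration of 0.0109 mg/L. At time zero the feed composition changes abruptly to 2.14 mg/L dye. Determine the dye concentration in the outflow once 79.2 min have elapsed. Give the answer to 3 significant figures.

2.06 mg/L

Transient balance on the dissolved component: V dC/dt = Q(C_in − C).
So dC/dt = (C_in − C)/τ with τ = V/Q = 2.99/0.123 = 24.309 min.
C approaches C_in exponentially: C(t) = C_in + (C₀ − C_in) e^(−t/τ).
C(79.2) = 2.14 + (0.0109 − 2.14)·e^(−79.2/24.309) = 2.14 + (-2.1291)·0.038463 = 2.0581 mg/L.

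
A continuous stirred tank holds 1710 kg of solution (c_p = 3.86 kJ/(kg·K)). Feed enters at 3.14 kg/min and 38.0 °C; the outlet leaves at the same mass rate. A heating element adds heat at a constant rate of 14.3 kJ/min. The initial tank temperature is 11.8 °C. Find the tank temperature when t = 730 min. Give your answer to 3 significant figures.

32.0 °C

Energy balance: M c_p dT/dt = ṁ c_p (T_in − T) + 14.3.
Rearrange: dT/dt = (T_ss − T)/τ with τ = M/ṁ = 544.59 min and T_ss = T_in + Q̇/(ṁ c_p) = 39.180 °C.
Solution: T(t) = T_ss + (T₀ − T_ss) e^(−t/τ).
T(730) = 39.180 + (-27.380)·e^(−730/544.59) = 39.180 + (-27.380)·0.26172 = 32.014 °C.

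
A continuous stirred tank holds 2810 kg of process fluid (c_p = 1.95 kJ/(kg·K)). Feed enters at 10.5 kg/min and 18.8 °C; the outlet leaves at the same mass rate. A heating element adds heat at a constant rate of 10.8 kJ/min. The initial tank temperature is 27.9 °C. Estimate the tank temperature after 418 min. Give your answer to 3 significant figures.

21.1 °C

Energy balance: M c_p dT/dt = ṁ c_p (T_in − T) + 10.8.
Rearrange: dT/dt = (T_ss − T)/τ with τ = M/ṁ = 267.62 min and T_ss = T_in + Q̇/(ṁ c_p) = 19.327 °C.
T approaches T_ss exponentially: T(t) = T_ss + (T₀ − T_ss) e^(−t/τ).
T(418) = 19.327 + (8.5725)·e^(−418/267.62) = 19.327 + (8.5725)·0.20973 = 21.125 °C.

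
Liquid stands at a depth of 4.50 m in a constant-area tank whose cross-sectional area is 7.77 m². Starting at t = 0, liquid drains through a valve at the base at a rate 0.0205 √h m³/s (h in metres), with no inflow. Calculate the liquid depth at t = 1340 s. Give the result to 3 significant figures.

Mass balance (ρ constant): A dh/dt = −0.0205 √h.
This is separable: 2 d(√h)/dt = −0.0205/A, so √h = √h₀ − (0.0205/(2A)) t.
√h = √4.50 − 0.0205·1340/(2·7.77) = 2.1213 − 1.7677 = 0.35362.
h = 0.35362² = 0.12505 m.

0.125 m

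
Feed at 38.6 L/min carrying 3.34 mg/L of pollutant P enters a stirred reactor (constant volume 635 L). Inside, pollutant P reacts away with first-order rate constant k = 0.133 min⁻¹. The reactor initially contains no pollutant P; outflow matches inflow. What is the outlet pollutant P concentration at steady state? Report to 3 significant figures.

1.05 mg/L

Accumulation = in − out − consumed: V dC/dt = Q C_in − Q C − k V C.
Steady state (dC/dt = 0): C_ss = Q C_in/(Q + kV) = C_in/(1 + kV/Q).
C_ss = 38.6·3.34/(38.6 + 0.133·635) = 128.92/123.06 = 1.0477 mg/L.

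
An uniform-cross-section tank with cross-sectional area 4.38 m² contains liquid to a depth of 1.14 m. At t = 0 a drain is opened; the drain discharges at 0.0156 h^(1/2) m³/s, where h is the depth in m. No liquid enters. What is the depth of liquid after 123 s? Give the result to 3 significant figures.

Unsteady balance on liquid volume: A dh/dt = −0.0156 √h.
∫ h^(−1/2) dh = −(0.0156/A) ∫ dt, giving 2√h = 2√h₀ − (0.0156/A) t.
√h = √1.14 − 0.0156·123/(2·4.38) = 1.0677 − 0.21904 = 0.84867.
h = 0.84867² = 0.72024 m.

0.720 m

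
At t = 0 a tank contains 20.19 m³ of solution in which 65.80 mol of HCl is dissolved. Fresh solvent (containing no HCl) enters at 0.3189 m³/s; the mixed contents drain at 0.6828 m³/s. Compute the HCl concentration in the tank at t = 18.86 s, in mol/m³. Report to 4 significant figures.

Total volume: dV/dt = Q_in − Q_out = -0.363900 m³/s, so V(t) = 20.19 − 0.363900 t and V(18.86) = 13.3268 m³.
Solute balance: dm/dt = 0 − Q_out C = −Q_out m/V(t).
Separate: dm/m = −Q_out dt/V(t) ⇒ ln(m/m₀) = −(Q_out/(Q_in−Q_out)) ln(V/V₀).
m = m₀ (V₀/V)^(Q_out/(Q_in−Q_out)) = 65.80 × (20.19/13.3268)^(-1.87634) = 30.1799 mol.
C = m/V = 30.1799/13.3268 = 2.26459 mol/m³.

2.265 mol/m³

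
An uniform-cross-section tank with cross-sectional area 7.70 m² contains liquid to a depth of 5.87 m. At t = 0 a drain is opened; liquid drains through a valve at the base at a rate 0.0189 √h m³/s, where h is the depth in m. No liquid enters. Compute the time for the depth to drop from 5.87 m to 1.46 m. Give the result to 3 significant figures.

With no inflow, A dh/dt = −0.0189 √h.
This is separable: 2 d(√h)/dt = −0.0189/A, so √h = √h₀ − (0.0189/(2A)) t.
t = 2A(√h₀ − √h)/0.0189 = 2·7.70·(√5.87 − √1.46)/0.0189
  = 15.400 × (2.4228 − 1.2083) / 0.0189 = 989.60 s.

990 s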